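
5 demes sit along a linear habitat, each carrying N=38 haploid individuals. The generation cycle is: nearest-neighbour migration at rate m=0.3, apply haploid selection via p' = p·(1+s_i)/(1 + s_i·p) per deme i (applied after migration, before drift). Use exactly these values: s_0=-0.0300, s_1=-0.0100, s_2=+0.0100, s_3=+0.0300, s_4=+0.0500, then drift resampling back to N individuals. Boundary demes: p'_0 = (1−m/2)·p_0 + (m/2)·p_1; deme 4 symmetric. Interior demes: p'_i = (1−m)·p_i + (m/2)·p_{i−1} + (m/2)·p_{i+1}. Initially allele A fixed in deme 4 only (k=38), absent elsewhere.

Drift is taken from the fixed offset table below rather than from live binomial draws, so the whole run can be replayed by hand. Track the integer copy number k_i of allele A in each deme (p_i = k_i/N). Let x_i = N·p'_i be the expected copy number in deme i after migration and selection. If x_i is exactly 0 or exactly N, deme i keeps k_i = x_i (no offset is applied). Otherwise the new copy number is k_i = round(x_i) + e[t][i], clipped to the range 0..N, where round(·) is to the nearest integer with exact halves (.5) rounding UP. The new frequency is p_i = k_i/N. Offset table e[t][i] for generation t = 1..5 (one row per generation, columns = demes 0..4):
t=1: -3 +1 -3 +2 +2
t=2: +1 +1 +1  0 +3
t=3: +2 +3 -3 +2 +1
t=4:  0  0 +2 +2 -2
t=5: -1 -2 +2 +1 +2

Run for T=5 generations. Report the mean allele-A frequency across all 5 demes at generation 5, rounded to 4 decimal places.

t=0: k=[0 0 0 0 38]
t=1: x=[0.0000 0.0000 0.0000 5.8447 32.5324] k=[0 0 0 8 35]
t=2: x=[0.0000 0.0000 1.2116 11.0806 31.2259] k=[0 0 2 11 34]
t=3: x=[0.0000 0.2970 3.0780 13.3549 30.8379] k=[0 3 0 15 32]
t=4: x=[0.4367 2.0801 2.7251 15.5709 29.7690] k=[0 2 5 18 28]
t=5: x=[0.2911 2.1297 6.5538 17.8295 26.8875] k=[0 0 9 19 29]

0.3000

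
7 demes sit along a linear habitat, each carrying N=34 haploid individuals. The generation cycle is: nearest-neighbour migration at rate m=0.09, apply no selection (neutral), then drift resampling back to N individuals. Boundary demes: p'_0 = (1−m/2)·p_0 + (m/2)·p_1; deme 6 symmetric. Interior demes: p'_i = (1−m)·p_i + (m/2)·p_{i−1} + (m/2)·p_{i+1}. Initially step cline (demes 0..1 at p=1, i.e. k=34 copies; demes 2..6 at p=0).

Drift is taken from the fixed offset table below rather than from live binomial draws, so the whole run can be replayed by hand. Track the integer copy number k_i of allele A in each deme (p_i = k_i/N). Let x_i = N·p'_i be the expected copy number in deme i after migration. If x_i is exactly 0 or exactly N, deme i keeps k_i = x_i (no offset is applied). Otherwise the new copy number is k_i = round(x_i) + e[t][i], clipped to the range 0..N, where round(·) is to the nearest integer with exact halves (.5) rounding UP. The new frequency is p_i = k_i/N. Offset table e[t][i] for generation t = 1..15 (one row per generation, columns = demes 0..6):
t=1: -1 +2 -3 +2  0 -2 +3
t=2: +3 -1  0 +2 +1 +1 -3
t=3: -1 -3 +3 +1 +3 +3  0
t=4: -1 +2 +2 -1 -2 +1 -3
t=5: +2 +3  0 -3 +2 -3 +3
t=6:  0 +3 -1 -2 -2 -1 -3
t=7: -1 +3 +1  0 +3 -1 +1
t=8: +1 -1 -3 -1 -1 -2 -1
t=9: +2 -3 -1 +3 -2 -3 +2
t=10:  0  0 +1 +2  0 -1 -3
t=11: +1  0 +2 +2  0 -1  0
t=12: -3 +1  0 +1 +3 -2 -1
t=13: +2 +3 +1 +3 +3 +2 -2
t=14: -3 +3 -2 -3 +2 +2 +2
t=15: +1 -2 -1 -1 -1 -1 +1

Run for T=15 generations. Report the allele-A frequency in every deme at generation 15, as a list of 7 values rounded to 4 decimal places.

[0.9118, 0.8529, 0.3824, 0.2059, 0.2059, 0.0882, 0.0882]

t=0: k=[34 34 0 0 0 0 0]
t=1: x=[34.0000 32.4700 1.5300 0.0000 0.0000 0.0000 0.0000] k=[34 34 0 0 0 0 0]
t=2: x=[34.0000 32.4700 1.5300 0.0000 0.0000 0.0000 0.0000] k=[34 31 2 0 0 0 0]
t=3: x=[33.8650 29.8300 3.2150 0.0900 0.0000 0.0000 0.0000] k=[33 27 6 1 0 0 0]
t=4: x=[32.7300 26.3250 6.7200 1.1800 0.0450 0.0000 0.0000] k=[32 28 9 0 0 0 0]
t=5: x=[31.8200 27.3250 9.4500 0.4050 0.0000 0.0000 0.0000] k=[34 30 9 0 0 0 0]
t=6: x=[33.8200 29.2350 9.5400 0.4050 0.0000 0.0000 0.0000] k=[34 32 9 0 0 0 0]
t=7: x=[33.9100 31.0550 9.6300 0.4050 0.0000 0.0000 0.0000] k=[33 34 11 0 0 0 0]
t=8: x=[33.0450 32.9200 11.5400 0.4950 0.0000 0.0000 0.0000] k=[34 32 9 0 0 0 0]
t=9: x=[33.9100 31.0550 9.6300 0.4050 0.0000 0.0000 0.0000] k=[34 28 9 3 0 0 0]
t=10: x=[33.7300 27.4150 9.5850 3.1350 0.1350 0.0000 0.0000] k=[34 27 11 5 0 0 0]
t=11: x=[33.6850 26.5950 11.4500 5.0450 0.2250 0.0000 0.0000] k=[34 27 13 7 0 0 0]
t=12: x=[33.6850 26.6850 13.3600 6.9550 0.3150 0.0000 0.0000] k=[31 28 13 8 3 0 0]
t=13: x=[30.8650 27.4600 13.4500 8.0000 3.0900 0.1350 0.0000] k=[33 30 14 11 6 2 0]
t=14: x=[32.8650 29.4150 14.5850 10.9100 6.0450 2.0900 0.0900] k=[30 32 13 8 8 4 2]
t=15: x=[30.0900 31.0550 13.6300 8.2250 7.8200 4.0900 2.0900] k=[31 29 13 7 7 3 3]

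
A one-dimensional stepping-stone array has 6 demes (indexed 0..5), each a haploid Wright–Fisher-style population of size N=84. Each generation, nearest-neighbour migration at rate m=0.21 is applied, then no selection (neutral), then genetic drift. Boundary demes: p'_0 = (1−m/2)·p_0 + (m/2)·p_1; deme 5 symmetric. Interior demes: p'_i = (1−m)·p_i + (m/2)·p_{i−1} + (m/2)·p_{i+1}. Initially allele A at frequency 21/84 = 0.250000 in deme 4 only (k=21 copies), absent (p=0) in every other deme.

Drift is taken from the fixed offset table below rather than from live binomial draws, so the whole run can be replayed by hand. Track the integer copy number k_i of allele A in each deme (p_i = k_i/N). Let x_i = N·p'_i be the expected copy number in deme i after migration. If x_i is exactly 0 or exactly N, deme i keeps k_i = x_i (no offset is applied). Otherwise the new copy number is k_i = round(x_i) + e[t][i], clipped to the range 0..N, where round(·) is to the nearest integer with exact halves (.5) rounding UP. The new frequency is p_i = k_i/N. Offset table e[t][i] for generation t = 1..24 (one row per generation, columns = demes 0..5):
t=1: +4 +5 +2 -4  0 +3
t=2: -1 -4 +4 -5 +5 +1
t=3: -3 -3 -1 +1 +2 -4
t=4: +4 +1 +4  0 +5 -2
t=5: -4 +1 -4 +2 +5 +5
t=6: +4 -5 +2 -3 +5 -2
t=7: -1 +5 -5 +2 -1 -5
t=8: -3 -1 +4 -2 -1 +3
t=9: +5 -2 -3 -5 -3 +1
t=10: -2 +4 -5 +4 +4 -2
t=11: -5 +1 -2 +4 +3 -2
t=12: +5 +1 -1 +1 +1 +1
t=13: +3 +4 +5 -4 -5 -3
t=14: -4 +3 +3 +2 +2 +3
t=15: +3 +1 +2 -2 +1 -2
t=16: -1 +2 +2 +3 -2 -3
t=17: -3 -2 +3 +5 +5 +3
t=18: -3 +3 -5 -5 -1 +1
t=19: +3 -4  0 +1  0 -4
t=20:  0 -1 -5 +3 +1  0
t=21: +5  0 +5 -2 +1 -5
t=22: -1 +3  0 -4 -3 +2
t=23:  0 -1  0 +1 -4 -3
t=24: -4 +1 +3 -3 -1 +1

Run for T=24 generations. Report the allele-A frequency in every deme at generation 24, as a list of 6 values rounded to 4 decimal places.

[0.0833, 0.1429, 0.1786, 0.0952, 0.0595, 0.0714]

t=0: k=[0 0 0 0 21 0]
t=1: x=[0.0000 0.0000 0.0000 2.2050 16.5900 2.2050] k=[0 0 0 0 17 5]
t=2: x=[0.0000 0.0000 0.0000 1.7850 13.9550 6.2600] k=[0 0 0 0 19 7]
t=3: x=[0.0000 0.0000 0.0000 1.9950 15.7450 8.2600] k=[0 0 0 3 18 4]
t=4: x=[0.0000 0.0000 0.3150 4.2600 14.9550 5.4700] k=[0 0 4 4 20 3]
t=5: x=[0.0000 0.4200 3.5800 5.6800 16.5350 4.7850] k=[0 1 0 8 22 10]
t=6: x=[0.1050 0.7900 0.9450 8.6300 19.2700 11.2600] k=[4 0 3 6 24 9]
t=7: x=[3.5800 0.7350 3.0000 7.5750 20.5350 10.5750] k=[3 6 0 10 20 6]
t=8: x=[3.3150 5.0550 1.6800 10.0000 17.4800 7.4700] k=[0 4 6 8 16 10]
t=9: x=[0.4200 3.7900 6.0000 8.6300 14.5300 10.6300] k=[5 2 3 4 12 12]
t=10: x=[4.6850 2.4200 3.0000 4.7350 11.1600 12.0000] k=[3 6 0 9 15 10]
t=11: x=[3.3150 5.0550 1.5750 8.6850 13.8450 10.5250] k=[0 6 0 13 17 9]
t=12: x=[0.6300 4.7400 1.9950 12.0550 15.7400 9.8400] k=[6 6 1 13 17 11]
t=13: x=[6.0000 5.4750 2.7850 12.1600 15.9500 11.6300] k=[9 9 8 8 11 9]
t=14: x=[9.0000 8.8950 8.1050 8.3150 10.4750 9.2100] k=[5 12 11 10 12 12]
t=15: x=[5.7350 11.1600 11.0000 10.3150 11.7900 12.0000] k=[9 12 13 8 13 10]
t=16: x=[9.3150 11.7900 12.3700 9.0500 12.1600 10.3150] k=[8 14 14 12 10 7]
t=17: x=[8.6300 13.3700 13.7900 12.0000 9.8950 7.3150] k=[6 11 17 17 15 10]
t=18: x=[6.5250 11.1050 16.3700 16.7900 14.6850 10.5250] k=[4 14 11 12 14 12]
t=19: x=[5.0500 12.6350 11.4200 12.1050 13.5800 12.2100] k=[8 9 11 13 14 8]
t=20: x=[8.1050 9.1050 11.0000 12.8950 13.2650 8.6300] k=[8 8 6 16 14 9]
t=21: x=[8.0000 7.7900 7.2600 14.7400 13.6850 9.5250] k=[13 8 12 13 15 5]
t=22: x=[12.4750 8.9450 11.6850 13.1050 13.7400 6.0500] k=[11 12 12 9 11 8]
t=23: x=[11.1050 11.8950 11.6850 9.5250 10.4750 8.3150] k=[11 11 12 11 6 5]
t=24: x=[11.0000 11.1050 11.7900 10.5800 6.4200 5.1050] k=[7 12 15 8 5 6]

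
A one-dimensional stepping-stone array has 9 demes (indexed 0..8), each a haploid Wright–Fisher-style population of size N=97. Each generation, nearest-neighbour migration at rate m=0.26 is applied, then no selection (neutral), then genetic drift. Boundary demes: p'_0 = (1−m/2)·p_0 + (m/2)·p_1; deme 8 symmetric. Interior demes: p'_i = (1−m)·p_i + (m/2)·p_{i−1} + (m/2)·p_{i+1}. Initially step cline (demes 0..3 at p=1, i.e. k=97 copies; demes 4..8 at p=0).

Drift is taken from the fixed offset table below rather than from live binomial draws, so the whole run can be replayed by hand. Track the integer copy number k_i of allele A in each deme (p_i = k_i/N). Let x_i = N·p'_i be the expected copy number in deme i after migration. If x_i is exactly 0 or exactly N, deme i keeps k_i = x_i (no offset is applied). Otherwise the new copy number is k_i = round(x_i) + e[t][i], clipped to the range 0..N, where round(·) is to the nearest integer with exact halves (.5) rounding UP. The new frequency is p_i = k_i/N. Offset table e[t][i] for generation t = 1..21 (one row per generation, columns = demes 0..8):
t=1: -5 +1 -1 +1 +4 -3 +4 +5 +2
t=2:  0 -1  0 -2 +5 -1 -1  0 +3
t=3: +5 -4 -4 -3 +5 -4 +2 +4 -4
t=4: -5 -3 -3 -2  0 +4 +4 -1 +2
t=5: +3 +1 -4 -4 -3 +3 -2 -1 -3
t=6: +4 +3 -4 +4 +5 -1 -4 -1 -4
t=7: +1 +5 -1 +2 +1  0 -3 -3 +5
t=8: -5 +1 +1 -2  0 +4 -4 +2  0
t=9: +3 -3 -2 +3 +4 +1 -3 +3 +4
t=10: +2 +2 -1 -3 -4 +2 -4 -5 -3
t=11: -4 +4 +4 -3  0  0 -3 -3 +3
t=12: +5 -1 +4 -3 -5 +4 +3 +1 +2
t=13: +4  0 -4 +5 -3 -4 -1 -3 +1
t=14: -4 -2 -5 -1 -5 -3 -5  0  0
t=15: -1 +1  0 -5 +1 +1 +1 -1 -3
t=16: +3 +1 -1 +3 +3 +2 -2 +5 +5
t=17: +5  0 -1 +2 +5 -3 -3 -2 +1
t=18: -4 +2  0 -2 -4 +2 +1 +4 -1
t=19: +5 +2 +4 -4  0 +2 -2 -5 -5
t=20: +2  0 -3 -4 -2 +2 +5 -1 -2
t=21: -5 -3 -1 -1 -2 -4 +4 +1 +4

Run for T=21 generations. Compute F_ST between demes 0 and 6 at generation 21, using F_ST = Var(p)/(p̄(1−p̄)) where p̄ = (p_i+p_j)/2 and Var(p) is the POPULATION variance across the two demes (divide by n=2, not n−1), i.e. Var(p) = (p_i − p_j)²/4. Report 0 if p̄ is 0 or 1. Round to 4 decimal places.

0.5557

t=0: k=[97 97 97 97 0 0 0 0 0]
t=1: x=[97.0000 97.0000 97.0000 84.3900 12.6100 0.0000 0.0000 0.0000 0.0000] k=[97 97 97 85 17 0 0 0 0]
t=2: x=[97.0000 97.0000 95.4400 77.7200 23.6300 2.2100 0.0000 0.0000 0.0000] k=[97 97 95 76 29 1 0 0 0]
t=3: x=[97.0000 96.7400 92.7900 72.3600 31.4700 4.5100 0.1300 0.0000 0.0000] k=[97 93 89 69 36 1 2 0 0]
t=4: x=[96.4800 93.0000 86.9200 67.3100 35.7400 5.6800 1.6100 0.2600 0.0000] k=[91 90 84 65 36 10 6 0 0]
t=5: x=[90.8700 89.3500 82.3100 63.7000 36.3900 12.8600 5.7400 0.7800 0.0000] k=[94 90 78 60 33 16 4 0 0]
t=6: x=[93.4800 88.9600 77.2200 58.8300 34.3000 16.6500 5.0400 0.5200 0.0000] k=[97 92 73 63 39 16 1 0 0]
t=7: x=[96.3500 90.1800 74.1700 61.1800 39.1300 17.0400 2.8200 0.1300 0.0000] k=[97 95 73 63 40 17 0 0 0]
t=8: x=[96.7400 92.4000 74.5600 61.3100 40.0000 17.7800 2.2100 0.0000 0.0000] k=[92 93 76 59 40 22 0 0 0]
t=9: x=[92.1300 90.6600 76.0000 58.7400 40.1300 21.4800 2.8600 0.0000 0.0000] k=[95 88 74 62 44 22 0 0 0]
t=10: x=[94.0900 87.0900 74.2600 61.2200 43.4800 22.0000 2.8600 0.0000 0.0000] k=[96 89 73 58 39 24 0 0 0]
t=11: x=[95.0900 87.8300 73.1300 57.4800 39.5200 22.8300 3.1200 0.0000 0.0000] k=[91 92 77 54 40 23 0 0 0]
t=12: x=[91.1300 89.9200 75.9600 55.1700 39.6100 22.2200 2.9900 0.0000 0.0000] k=[96 89 80 52 35 26 6 0 0]
t=13: x=[95.0900 88.7400 77.5300 53.4300 36.0400 24.5700 7.8200 0.7800 0.0000] k=[97 89 74 58 33 21 7 0 0]
t=14: x=[95.9600 88.0900 73.8700 56.8300 34.6900 20.7400 7.9100 0.9100 0.0000] k=[92 86 69 56 30 18 3 1 0]
t=15: x=[91.2200 84.5700 69.5200 54.3100 31.8200 17.6100 4.6900 1.1300 0.1300] k=[90 86 70 49 33 19 6 0 0]
t=16: x=[89.4800 84.4400 69.3500 49.6500 33.2600 19.1300 6.9100 0.7800 0.0000] k=[92 85 68 53 36 21 5 6 0]
t=17: x=[91.0900 83.7000 68.2600 52.7400 36.2600 20.8700 7.2100 5.0900 0.7800] k=[96 84 67 55 41 18 4 3 2]
t=18: x=[94.4400 83.3500 67.6500 54.7400 39.8300 19.1700 5.6900 3.0000 2.1300] k=[90 85 68 53 36 21 7 7 1]
t=19: x=[89.3500 83.4400 68.2600 52.7400 36.2600 21.1300 8.8200 6.2200 1.7800] k=[94 85 72 49 36 23 7 1 0]
t=20: x=[92.8300 84.4800 70.7000 50.3000 36.0000 22.6100 8.3000 1.6500 0.1300] k=[95 84 68 46 34 25 13 1 0]
t=21: x=[93.5700 83.3500 67.2200 47.3000 34.3900 24.6100 13.0000 2.4300 0.1300] k=[89 80 66 46 32 21 17 3 4]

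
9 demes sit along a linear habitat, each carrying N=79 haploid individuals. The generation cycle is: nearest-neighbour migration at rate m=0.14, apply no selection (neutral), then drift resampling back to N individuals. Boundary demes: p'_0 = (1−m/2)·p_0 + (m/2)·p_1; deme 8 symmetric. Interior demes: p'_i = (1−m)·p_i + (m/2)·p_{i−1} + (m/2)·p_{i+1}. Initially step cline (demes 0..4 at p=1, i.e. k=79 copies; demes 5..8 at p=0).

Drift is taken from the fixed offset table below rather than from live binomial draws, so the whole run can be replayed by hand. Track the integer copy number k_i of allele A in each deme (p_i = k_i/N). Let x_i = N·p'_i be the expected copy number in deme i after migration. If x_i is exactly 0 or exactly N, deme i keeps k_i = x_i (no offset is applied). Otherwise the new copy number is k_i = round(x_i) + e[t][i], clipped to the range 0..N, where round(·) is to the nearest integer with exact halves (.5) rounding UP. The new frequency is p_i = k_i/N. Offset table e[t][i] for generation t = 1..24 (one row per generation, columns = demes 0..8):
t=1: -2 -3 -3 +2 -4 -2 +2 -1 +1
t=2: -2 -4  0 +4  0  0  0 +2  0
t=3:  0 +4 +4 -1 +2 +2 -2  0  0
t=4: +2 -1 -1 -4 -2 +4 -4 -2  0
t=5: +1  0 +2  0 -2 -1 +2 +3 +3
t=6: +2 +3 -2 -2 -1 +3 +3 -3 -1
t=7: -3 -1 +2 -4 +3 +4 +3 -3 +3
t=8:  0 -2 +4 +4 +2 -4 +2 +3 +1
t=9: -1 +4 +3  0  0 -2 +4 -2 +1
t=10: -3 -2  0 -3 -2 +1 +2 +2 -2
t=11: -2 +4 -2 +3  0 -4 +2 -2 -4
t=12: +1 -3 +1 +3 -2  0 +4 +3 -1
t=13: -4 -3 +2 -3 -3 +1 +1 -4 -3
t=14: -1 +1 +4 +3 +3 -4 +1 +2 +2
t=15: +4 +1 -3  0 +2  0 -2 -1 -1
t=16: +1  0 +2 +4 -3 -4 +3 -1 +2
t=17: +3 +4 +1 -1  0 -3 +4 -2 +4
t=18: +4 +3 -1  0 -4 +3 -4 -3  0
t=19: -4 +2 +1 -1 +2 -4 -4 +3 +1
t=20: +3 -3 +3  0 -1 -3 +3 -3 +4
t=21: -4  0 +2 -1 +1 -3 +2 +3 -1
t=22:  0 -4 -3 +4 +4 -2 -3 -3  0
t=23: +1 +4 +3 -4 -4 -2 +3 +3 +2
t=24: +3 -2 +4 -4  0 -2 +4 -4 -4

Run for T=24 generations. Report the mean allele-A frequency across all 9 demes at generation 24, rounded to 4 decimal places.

0.5556

t=0: k=[79 79 79 79 79 0 0 0 0]
t=1: x=[79.0000 79.0000 79.0000 79.0000 73.4700 5.5300 0.0000 0.0000 0.0000] k=[79 79 79 79 69 4 0 0 0]
t=2: x=[79.0000 79.0000 79.0000 78.3000 65.1500 8.2700 0.2800 0.0000 0.0000] k=[79 79 79 79 65 8 0 0 0]
t=3: x=[79.0000 79.0000 79.0000 78.0200 61.9900 11.4300 0.5600 0.0000 0.0000] k=[79 79 79 77 64 13 0 0 0]
t=4: x=[79.0000 79.0000 78.8600 76.2300 61.3400 15.6600 0.9100 0.0000 0.0000] k=[79 79 78 72 59 20 0 0 0]
t=5: x=[79.0000 78.9300 77.6500 71.5100 57.1800 21.3300 1.4000 0.0000 0.0000] k=[79 79 79 72 55 20 3 0 0]
t=6: x=[79.0000 79.0000 78.5100 71.3000 53.7400 21.2600 3.9800 0.2100 0.0000] k=[79 79 77 69 53 24 7 0 0]
t=7: x=[79.0000 78.8600 76.5800 68.4400 52.0900 24.8400 7.7000 0.4900 0.0000] k=[79 78 79 64 55 29 11 0 0]
t=8: x=[78.9300 78.1400 77.8800 64.4200 53.8100 29.5600 11.4900 0.7700 0.0000] k=[79 76 79 68 56 26 13 4 0]
t=9: x=[78.7900 76.4200 78.0200 67.9300 54.7400 27.1900 13.2800 4.3500 0.2800] k=[78 79 79 68 55 25 17 2 1]
t=10: x=[78.0700 78.9300 78.2300 67.8600 53.8100 26.5400 16.5100 2.9800 1.0700] k=[75 77 78 65 52 28 19 5 0]
t=11: x=[75.1400 76.9300 77.0200 65.0000 51.2300 29.0500 18.6500 5.6300 0.3500] k=[73 79 75 68 51 25 21 4 0]
t=12: x=[73.4200 78.3000 74.7900 67.3000 50.3700 26.5400 20.0900 4.9100 0.2800] k=[74 75 76 70 48 27 24 8 0]
t=13: x=[74.0700 75.0000 75.5100 68.8800 48.0700 28.2600 23.0900 8.5600 0.5600] k=[70 72 78 66 45 29 24 5 0]
t=14: x=[70.1400 72.2800 76.7400 65.3700 45.3500 29.7700 23.0200 5.9800 0.3500] k=[69 73 79 68 48 26 24 8 2]
t=15: x=[69.2800 73.1400 77.8100 67.3700 47.8600 27.4000 23.0200 8.7000 2.4200] k=[73 74 75 67 50 27 21 8 1]
t=16: x=[73.0700 74.0000 74.3700 66.3700 49.5800 28.1900 20.5100 8.4200 1.4900] k=[74 74 76 70 47 24 24 7 3]
t=17: x=[74.0000 74.1400 75.4400 68.8100 47.0000 25.6100 22.8100 7.9100 3.2800] k=[77 78 76 68 47 23 27 6 7]
t=18: x=[77.0700 77.7900 75.5800 67.0900 46.7900 24.9600 25.2500 7.5400 6.9300] k=[79 79 75 67 43 28 21 5 7]
t=19: x=[79.0000 78.7200 74.7200 65.8800 43.6300 28.5600 20.3700 6.2600 6.8600] k=[79 79 76 65 46 25 16 9 8]
t=20: x=[79.0000 78.7900 75.4400 64.4400 45.8600 25.8400 16.1400 9.4200 8.0700] k=[79 76 78 64 45 23 19 6 12]
t=21: x=[78.7900 76.3500 76.8800 63.6500 44.7900 24.2600 18.3700 7.3300 11.5800] k=[75 76 79 63 46 21 20 10 11]
t=22: x=[75.0700 76.1400 77.6700 62.9300 45.4400 22.6800 19.3700 10.7700 10.9300] k=[75 72 75 67 49 21 16 8 11]
t=23: x=[74.7900 72.4200 74.2300 66.3000 48.3000 22.6100 15.7900 8.7700 10.7900] k=[76 76 77 62 44 21 19 12 13]
t=24: x=[76.0000 76.0700 75.8800 61.7900 43.6500 22.4700 18.6500 12.5600 12.9300] k=[79 74 79 58 44 20 23 9 9]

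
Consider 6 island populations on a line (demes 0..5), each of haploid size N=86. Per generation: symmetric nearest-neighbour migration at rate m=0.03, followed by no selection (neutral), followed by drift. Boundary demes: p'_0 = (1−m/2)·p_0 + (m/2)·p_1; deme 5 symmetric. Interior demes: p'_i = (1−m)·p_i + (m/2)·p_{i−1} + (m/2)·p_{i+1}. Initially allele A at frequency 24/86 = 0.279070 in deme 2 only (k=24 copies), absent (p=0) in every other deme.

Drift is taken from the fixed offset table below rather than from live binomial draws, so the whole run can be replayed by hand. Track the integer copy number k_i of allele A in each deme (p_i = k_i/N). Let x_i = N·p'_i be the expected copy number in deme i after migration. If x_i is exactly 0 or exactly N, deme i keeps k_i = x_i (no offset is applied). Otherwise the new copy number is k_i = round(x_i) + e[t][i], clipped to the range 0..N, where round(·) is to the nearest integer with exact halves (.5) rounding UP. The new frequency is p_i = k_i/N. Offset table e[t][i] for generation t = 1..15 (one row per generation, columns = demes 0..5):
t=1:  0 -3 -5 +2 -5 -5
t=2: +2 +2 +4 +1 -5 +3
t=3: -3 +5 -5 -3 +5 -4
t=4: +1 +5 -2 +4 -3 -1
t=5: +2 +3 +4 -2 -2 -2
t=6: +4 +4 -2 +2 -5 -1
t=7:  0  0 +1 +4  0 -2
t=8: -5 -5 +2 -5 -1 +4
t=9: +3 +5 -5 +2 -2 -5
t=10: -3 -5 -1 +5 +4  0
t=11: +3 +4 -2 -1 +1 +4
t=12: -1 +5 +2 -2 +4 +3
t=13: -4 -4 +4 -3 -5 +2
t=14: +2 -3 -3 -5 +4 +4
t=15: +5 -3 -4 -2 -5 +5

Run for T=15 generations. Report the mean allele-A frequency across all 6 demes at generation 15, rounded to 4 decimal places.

0.0969

t=0: k=[0 0 24 0 0 0]
t=1: x=[0.0000 0.3600 23.2800 0.3600 0.0000 0.0000] k=[0 0 18 2 0 0]
t=2: x=[0.0000 0.2700 17.4900 2.2100 0.0300 0.0000] k=[0 2 21 3 0 0]
t=3: x=[0.0300 2.2550 20.4450 3.2250 0.0450 0.0000] k=[0 7 15 0 5 0]
t=4: x=[0.1050 7.0150 14.6550 0.3000 4.8500 0.0750] k=[1 12 13 4 2 0]
t=5: x=[1.1650 11.8500 12.8500 4.1050 2.0000 0.0300] k=[3 15 17 2 0 0]
t=6: x=[3.1800 14.8500 16.7450 2.1950 0.0300 0.0000] k=[7 19 15 4 0 0]
t=7: x=[7.1800 18.7600 14.8950 4.1050 0.0600 0.0000] k=[7 19 16 8 0 0]
t=8: x=[7.1800 18.7750 15.9250 8.0000 0.1200 0.0000] k=[2 14 18 3 0 0]
t=9: x=[2.1800 13.8800 17.7150 3.1800 0.0450 0.0000] k=[5 19 13 5 0 0]
t=10: x=[5.2100 18.7000 12.9700 5.0450 0.0750 0.0000] k=[2 14 12 10 4 0]
t=11: x=[2.1800 13.7900 12.0000 9.9400 4.0300 0.0600] k=[5 18 10 9 5 4]
t=12: x=[5.1950 17.6850 10.1050 8.9550 5.0450 4.0150] k=[4 23 12 7 9 7]
t=13: x=[4.2850 22.5500 12.0900 7.1050 8.9400 7.0300] k=[0 19 16 4 4 9]
t=14: x=[0.2850 18.6700 15.8650 4.1800 4.0750 8.9250] k=[2 16 13 0 8 13]
t=15: x=[2.2100 15.7450 12.8500 0.3150 7.9550 12.9250] k=[7 13 9 0 3 18]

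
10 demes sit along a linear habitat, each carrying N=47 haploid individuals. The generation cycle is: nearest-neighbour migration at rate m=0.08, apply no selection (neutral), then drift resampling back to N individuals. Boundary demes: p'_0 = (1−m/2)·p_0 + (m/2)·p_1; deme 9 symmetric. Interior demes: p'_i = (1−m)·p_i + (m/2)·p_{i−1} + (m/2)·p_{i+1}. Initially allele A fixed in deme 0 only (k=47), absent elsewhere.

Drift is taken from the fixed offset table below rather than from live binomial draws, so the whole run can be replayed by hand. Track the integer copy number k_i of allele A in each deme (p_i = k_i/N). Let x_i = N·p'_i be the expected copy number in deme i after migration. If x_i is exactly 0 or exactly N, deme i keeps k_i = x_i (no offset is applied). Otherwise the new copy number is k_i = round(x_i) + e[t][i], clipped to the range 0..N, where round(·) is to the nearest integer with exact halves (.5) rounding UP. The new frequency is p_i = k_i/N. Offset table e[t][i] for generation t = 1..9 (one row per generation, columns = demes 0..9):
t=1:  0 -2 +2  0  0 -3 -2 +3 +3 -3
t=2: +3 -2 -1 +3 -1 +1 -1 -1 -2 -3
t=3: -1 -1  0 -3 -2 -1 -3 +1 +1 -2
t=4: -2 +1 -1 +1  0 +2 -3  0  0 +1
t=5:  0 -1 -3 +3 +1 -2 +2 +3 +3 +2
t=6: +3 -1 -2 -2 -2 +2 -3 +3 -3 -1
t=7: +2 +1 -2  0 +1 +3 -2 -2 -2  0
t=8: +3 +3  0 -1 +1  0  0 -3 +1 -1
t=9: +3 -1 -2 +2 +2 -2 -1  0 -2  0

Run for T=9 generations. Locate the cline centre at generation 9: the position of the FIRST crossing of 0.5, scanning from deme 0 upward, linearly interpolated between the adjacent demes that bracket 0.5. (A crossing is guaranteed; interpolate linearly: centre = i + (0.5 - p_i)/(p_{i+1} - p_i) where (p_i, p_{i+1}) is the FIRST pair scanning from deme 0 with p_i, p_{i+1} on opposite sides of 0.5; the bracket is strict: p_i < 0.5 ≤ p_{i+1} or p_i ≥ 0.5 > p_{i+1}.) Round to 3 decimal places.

t=0: k=[47 0 0 0 0 0 0 0 0 0]
t=1: x=[45.1200 1.8800 0.0000 0.0000 0.0000 0.0000 0.0000 0.0000 0.0000 0.0000] k=[45 0 0 0 0 0 0 0 0 0]
t=2: x=[43.2000 1.8000 0.0000 0.0000 0.0000 0.0000 0.0000 0.0000 0.0000 0.0000] k=[46 0 0 0 0 0 0 0 0 0]
t=3: x=[44.1600 1.8400 0.0000 0.0000 0.0000 0.0000 0.0000 0.0000 0.0000 0.0000] k=[43 1 0 0 0 0 0 0 0 0]
t=4: x=[41.3200 2.6400 0.0400 0.0000 0.0000 0.0000 0.0000 0.0000 0.0000 0.0000] k=[39 4 0 0 0 0 0 0 0 0]
t=5: x=[37.6000 5.2400 0.1600 0.0000 0.0000 0.0000 0.0000 0.0000 0.0000 0.0000] k=[38 4 0 0 0 0 0 0 0 0]
t=6: x=[36.6400 5.2000 0.1600 0.0000 0.0000 0.0000 0.0000 0.0000 0.0000 0.0000] k=[40 4 0 0 0 0 0 0 0 0]
t=7: x=[38.5600 5.2800 0.1600 0.0000 0.0000 0.0000 0.0000 0.0000 0.0000 0.0000] k=[41 6 0 0 0 0 0 0 0 0]
t=8: x=[39.6000 7.1600 0.2400 0.0000 0.0000 0.0000 0.0000 0.0000 0.0000 0.0000] k=[43 10 0 0 0 0 0 0 0 0]
t=9: x=[41.6800 10.9200 0.4000 0.0000 0.0000 0.0000 0.0000 0.0000 0.0000 0.0000] k=[45 10 0 0 0 0 0 0 0 0]

0.614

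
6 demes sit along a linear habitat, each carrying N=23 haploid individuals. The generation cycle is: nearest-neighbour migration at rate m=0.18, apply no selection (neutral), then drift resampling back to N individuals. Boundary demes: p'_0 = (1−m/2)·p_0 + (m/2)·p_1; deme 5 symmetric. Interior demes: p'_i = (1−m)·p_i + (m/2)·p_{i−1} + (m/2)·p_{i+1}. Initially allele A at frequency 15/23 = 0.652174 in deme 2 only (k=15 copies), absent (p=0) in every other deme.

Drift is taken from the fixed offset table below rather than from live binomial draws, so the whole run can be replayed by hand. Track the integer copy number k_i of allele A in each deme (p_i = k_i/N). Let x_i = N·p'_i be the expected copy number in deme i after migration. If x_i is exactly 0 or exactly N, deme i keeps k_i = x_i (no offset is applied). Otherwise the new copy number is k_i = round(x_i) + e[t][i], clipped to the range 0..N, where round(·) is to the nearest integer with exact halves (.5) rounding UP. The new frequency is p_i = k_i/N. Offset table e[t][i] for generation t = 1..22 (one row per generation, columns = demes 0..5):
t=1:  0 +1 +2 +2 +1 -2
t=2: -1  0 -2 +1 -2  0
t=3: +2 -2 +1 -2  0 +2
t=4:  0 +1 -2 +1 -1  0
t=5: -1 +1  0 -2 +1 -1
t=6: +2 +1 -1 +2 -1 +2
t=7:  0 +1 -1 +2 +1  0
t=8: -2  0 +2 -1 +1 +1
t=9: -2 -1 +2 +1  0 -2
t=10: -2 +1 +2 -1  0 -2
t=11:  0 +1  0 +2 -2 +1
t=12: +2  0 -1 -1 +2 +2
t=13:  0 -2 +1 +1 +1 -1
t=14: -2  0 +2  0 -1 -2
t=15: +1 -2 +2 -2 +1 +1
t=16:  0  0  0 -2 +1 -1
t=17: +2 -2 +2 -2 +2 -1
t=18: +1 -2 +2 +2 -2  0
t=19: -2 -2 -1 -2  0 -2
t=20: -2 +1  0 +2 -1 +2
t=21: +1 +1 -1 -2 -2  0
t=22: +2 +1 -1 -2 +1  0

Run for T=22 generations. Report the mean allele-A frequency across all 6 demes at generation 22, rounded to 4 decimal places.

0.1159

t=0: k=[0 0 15 0 0 0]
t=1: x=[0.0000 1.3500 12.3000 1.3500 0.0000 0.0000] k=[0 2 14 3 0 0]
t=2: x=[0.1800 2.9000 11.9300 3.7200 0.2700 0.0000] k=[0 3 10 5 0 0]
t=3: x=[0.2700 3.3600 8.9200 5.0000 0.4500 0.0000] k=[2 1 10 3 0 0]
t=4: x=[1.9100 1.9000 8.5600 3.3600 0.2700 0.0000] k=[2 3 7 4 0 0]
t=5: x=[2.0900 3.2700 6.3700 3.9100 0.3600 0.0000] k=[1 4 6 2 1 0]
t=6: x=[1.2700 3.9100 5.4600 2.2700 1.0000 0.0900] k=[3 5 4 4 0 2]
t=7: x=[3.1800 4.7300 4.0900 3.6400 0.5400 1.8200] k=[3 6 3 6 2 2]
t=8: x=[3.2700 5.4600 3.5400 5.3700 2.3600 2.0000] k=[1 5 6 4 3 3]
t=9: x=[1.3600 4.7300 5.7300 4.0900 3.0900 3.0000] k=[0 4 8 5 3 1]
t=10: x=[0.3600 4.0000 7.3700 5.0900 3.0000 1.1800] k=[0 5 9 4 3 0]
t=11: x=[0.4500 4.9100 8.1900 4.3600 2.8200 0.2700] k=[0 6 8 6 1 1]
t=12: x=[0.5400 5.6400 7.6400 5.7300 1.4500 1.0000] k=[3 6 7 5 3 3]
t=13: x=[3.2700 5.8200 6.7300 5.0000 3.1800 3.0000] k=[3 4 8 6 4 2]
t=14: x=[3.0900 4.2700 7.4600 6.0000 4.0000 2.1800] k=[1 4 9 6 3 0]
t=15: x=[1.2700 4.1800 8.2800 6.0000 3.0000 0.2700] k=[2 2 10 4 4 1]
t=16: x=[2.0000 2.7200 8.7400 4.5400 3.7300 1.2700] k=[2 3 9 3 5 0]
t=17: x=[2.0900 3.4500 7.9200 3.7200 4.3700 0.4500] k=[4 1 10 2 6 0]
t=18: x=[3.7300 2.0800 8.4700 3.0800 5.1000 0.5400] k=[5 0 10 5 3 1]
t=19: x=[4.5500 1.3500 8.6500 5.2700 3.0000 1.1800] k=[3 0 8 3 3 0]
t=20: x=[2.7300 0.9900 6.8300 3.4500 2.7300 0.2700] k=[1 2 7 5 2 2]
t=21: x=[1.0900 2.3600 6.3700 4.9100 2.2700 2.0000] k=[2 3 5 3 0 2]
t=22: x=[2.0900 3.0900 4.6400 2.9100 0.4500 1.8200] k=[4 4 4 1 1 2]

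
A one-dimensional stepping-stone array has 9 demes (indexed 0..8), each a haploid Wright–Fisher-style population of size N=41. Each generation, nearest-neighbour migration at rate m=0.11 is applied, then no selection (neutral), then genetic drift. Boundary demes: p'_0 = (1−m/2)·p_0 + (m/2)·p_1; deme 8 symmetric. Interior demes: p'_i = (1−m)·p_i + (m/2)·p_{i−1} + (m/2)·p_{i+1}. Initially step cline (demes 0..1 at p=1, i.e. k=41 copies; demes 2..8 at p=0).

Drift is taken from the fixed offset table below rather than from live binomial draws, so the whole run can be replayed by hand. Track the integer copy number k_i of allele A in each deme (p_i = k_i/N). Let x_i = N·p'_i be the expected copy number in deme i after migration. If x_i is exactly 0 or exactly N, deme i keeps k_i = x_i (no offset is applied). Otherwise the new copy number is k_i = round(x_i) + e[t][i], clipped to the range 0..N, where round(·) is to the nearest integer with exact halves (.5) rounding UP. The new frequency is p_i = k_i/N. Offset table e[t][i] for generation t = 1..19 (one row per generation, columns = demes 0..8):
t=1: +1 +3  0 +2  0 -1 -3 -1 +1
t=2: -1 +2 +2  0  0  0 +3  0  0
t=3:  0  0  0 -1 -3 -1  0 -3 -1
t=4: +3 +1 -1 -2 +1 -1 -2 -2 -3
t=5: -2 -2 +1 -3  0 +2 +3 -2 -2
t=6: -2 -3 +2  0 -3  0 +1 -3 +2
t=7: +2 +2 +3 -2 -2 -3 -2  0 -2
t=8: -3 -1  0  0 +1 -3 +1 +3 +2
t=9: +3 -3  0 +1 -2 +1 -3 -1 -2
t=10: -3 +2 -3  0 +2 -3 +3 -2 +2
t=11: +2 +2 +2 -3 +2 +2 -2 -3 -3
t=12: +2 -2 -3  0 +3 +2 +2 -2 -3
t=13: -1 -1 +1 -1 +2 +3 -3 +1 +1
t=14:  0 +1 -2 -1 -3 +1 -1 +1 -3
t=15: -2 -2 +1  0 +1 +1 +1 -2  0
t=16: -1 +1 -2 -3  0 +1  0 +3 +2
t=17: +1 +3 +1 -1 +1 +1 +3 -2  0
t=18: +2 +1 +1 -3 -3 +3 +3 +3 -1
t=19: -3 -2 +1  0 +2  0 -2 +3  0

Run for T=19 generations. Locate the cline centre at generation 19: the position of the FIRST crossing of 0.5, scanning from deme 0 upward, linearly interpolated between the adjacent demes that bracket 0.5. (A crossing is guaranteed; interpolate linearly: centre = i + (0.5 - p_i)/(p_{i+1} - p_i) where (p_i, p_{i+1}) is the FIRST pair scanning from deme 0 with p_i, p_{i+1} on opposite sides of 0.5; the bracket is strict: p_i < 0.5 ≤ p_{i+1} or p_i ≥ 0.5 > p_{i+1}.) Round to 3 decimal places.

1.423

t=0: k=[41 41 0 0 0 0 0 0 0]
t=1: x=[41.0000 38.7450 2.2550 0.0000 0.0000 0.0000 0.0000 0.0000 0.0000] k=[41 41 2 0 0 0 0 0 0]
t=2: x=[41.0000 38.8550 4.0350 0.1100 0.0000 0.0000 0.0000 0.0000 0.0000] k=[41 41 6 0 0 0 0 0 0]
t=3: x=[41.0000 39.0750 7.5950 0.3300 0.0000 0.0000 0.0000 0.0000 0.0000] k=[41 39 8 0 0 0 0 0 0]
t=4: x=[40.8900 37.4050 9.2650 0.4400 0.0000 0.0000 0.0000 0.0000 0.0000] k=[41 38 8 0 0 0 0 0 0]
t=5: x=[40.8350 36.5150 9.2100 0.4400 0.0000 0.0000 0.0000 0.0000 0.0000] k=[39 35 10 0 0 0 0 0 0]
t=6: x=[38.7800 33.8450 10.8250 0.5500 0.0000 0.0000 0.0000 0.0000 0.0000] k=[37 31 13 1 0 0 0 0 0]
t=7: x=[36.6700 30.3400 13.3300 1.6050 0.0550 0.0000 0.0000 0.0000 0.0000] k=[39 32 16 0 0 0 0 0 0]
t=8: x=[38.6150 31.5050 16.0000 0.8800 0.0000 0.0000 0.0000 0.0000 0.0000] k=[36 31 16 1 0 0 0 0 0]
t=9: x=[35.7250 30.4500 16.0000 1.7700 0.0550 0.0000 0.0000 0.0000 0.0000] k=[39 27 16 3 0 0 0 0 0]
t=10: x=[38.3400 27.0550 15.8900 3.5500 0.1650 0.0000 0.0000 0.0000 0.0000] k=[35 29 13 4 2 0 0 0 0]
t=11: x=[34.6700 28.4500 13.3850 4.3850 2.0000 0.1100 0.0000 0.0000 0.0000] k=[37 30 15 1 4 2 0 0 0]
t=12: x=[36.6150 29.5600 15.0550 1.9350 3.7250 2.0000 0.1100 0.0000 0.0000] k=[39 28 12 2 7 4 2 0 0]
t=13: x=[38.3950 27.7250 12.3300 2.8250 6.5600 4.0550 2.0000 0.1100 0.0000] k=[37 27 13 2 9 7 0 1 0]
t=14: x=[36.4500 26.7800 13.1650 2.9900 8.5050 6.7250 0.4400 0.8900 0.0550] k=[36 28 11 2 6 8 0 2 0]
t=15: x=[35.5600 27.5050 11.4400 2.7150 5.8900 7.4500 0.5500 1.7800 0.1100] k=[34 26 12 3 7 8 2 0 0]
t=16: x=[33.5600 25.6700 12.2750 3.7150 6.8350 7.6150 2.2200 0.1100 0.0000] k=[33 27 10 1 7 9 2 3 0]
t=17: x=[32.6700 26.3950 10.4400 1.8250 6.7800 8.5050 2.4400 2.7800 0.1650] k=[34 29 11 1 8 10 5 1 0]
t=18: x=[33.7250 28.2850 11.4400 1.9350 7.7250 9.6150 5.0550 1.1650 0.0550] k=[36 29 12 0 5 13 8 4 0]
t=19: x=[35.6150 28.4500 12.2750 0.9350 5.1650 12.2850 8.0550 4.0000 0.2200] k=[33 26 13 1 7 12 6 7 0]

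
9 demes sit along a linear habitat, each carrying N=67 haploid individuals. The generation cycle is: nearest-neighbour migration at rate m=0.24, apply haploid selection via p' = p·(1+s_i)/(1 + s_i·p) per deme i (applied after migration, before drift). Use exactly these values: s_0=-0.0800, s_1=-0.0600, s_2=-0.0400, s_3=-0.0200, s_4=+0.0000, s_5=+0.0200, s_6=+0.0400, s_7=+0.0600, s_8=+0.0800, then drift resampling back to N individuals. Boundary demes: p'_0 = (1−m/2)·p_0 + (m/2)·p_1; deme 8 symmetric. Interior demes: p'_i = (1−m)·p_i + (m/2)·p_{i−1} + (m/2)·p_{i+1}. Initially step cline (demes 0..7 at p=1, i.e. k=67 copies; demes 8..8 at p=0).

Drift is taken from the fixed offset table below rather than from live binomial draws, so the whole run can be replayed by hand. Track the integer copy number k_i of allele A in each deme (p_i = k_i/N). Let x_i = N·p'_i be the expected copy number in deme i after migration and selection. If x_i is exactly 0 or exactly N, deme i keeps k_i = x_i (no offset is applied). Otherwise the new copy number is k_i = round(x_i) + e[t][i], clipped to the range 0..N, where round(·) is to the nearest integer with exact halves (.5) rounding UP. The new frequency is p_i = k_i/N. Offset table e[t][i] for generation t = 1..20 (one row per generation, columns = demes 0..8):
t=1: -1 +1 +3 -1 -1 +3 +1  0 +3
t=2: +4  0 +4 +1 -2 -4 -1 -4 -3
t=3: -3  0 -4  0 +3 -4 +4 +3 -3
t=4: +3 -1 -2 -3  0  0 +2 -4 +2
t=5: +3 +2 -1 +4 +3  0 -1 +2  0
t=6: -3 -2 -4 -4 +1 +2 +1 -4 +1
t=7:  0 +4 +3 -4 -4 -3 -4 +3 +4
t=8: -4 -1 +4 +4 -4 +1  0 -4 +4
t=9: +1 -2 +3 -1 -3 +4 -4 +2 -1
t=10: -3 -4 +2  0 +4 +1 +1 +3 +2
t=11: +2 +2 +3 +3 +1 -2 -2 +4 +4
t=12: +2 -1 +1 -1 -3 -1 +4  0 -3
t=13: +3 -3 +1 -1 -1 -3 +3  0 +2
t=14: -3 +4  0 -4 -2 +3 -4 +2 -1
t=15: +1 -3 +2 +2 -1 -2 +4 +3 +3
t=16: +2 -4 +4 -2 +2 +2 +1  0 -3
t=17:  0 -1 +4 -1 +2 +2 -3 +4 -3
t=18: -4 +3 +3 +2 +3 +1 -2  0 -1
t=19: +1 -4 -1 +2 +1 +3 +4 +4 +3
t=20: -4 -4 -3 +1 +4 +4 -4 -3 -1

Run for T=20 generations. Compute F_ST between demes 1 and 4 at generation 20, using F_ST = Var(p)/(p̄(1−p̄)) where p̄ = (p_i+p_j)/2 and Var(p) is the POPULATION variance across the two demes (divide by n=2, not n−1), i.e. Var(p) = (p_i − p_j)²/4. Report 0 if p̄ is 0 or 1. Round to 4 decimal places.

t=0: k=[67 67 67 67 67 67 67 67 0]
t=1: x=[67.0000 67.0000 67.0000 67.0000 67.0000 67.0000 67.0000 59.3632 8.6006] k=[67 67 67 67 67 67 67 59 12]
t=2: x=[67.0000 67.0000 67.0000 67.0000 67.0000 67.0000 66.0764 54.9082 18.6582] k=[67 67 67 67 67 67 65 51 16]
t=3: x=[67.0000 67.0000 67.0000 67.0000 67.0000 66.7647 63.6858 49.2506 21.3022] k=[67 67 67 67 67 63 67 52 18]
t=4: x=[67.0000 67.0000 67.0000 67.0000 66.5200 64.0170 64.8048 50.4566 23.2339] k=[67 67 67 67 67 64 67 46 25]
t=5: x=[67.0000 67.0000 67.0000 67.0000 66.6400 64.7632 64.2262 46.8308 28.7760] k=[67 67 67 67 67 65 63 49 29]
t=6: x=[67.0000 67.0000 67.0000 67.0000 66.7600 65.0381 61.7528 49.0558 32.6865] k=[67 67 67 67 67 67 63 45 34]
t=7: x=[67.0000 67.0000 67.0000 67.0000 67.0000 66.5293 61.5206 46.6744 36.6020] k=[67 67 67 67 67 64 58 50 41]
t=8: x=[67.0000 67.0000 67.0000 67.0000 66.6400 63.7026 58.0680 50.6120 43.2722] k=[67 67 67 67 63 65 58 47 47]
t=9: x=[67.0000 67.0000 67.0000 66.5103 63.7200 63.9777 57.8347 49.0948 48.0627] k=[67 67 67 66 61 67 54 51 47]
t=10: x=[67.0000 67.0000 66.8750 65.4905 62.3200 64.7632 55.5765 51.5825 48.5273] k=[67 67 67 65 66 66 57 55 51]
t=11: x=[67.0000 67.0000 66.7500 65.3274 65.8800 64.9595 58.1457 55.3322 52.3787] k=[67 67 67 67 67 63 56 59 56]
t=12: x=[67.0000 67.0000 67.0000 67.0000 66.5200 62.7200 57.5236 58.7125 57.0309] k=[67 67 67 67 64 62 62 59 54]
t=13: x=[67.0000 67.0000 67.0000 66.6327 64.1200 62.3268 61.8302 59.1719 55.3589] k=[67 67 67 66 63 59 65 59 57]
t=14: x=[67.0000 67.0000 66.8750 65.7352 62.8800 60.3200 63.6858 59.8603 57.8644] k=[67 67 67 62 61 63 60 62 57]
t=15: x=[67.0000 67.0000 66.3752 62.3941 61.3600 62.4841 60.8235 61.4632 58.2049] k=[67 67 67 64 60 60 65 64 61]
t=16: x=[67.0000 67.0000 66.6251 63.8193 60.4800 60.7137 64.3805 63.9350 61.7450] k=[67 67 67 62 62 63 65 64 59]
t=17: x=[67.0000 67.0000 66.3752 62.5162 62.1200 63.1918 64.7277 63.7073 60.0916] k=[67 67 67 62 64 65 62 67 57]
t=18: x=[67.0000 67.0000 66.3752 62.7605 63.8800 64.5669 63.1064 65.2993 58.7718] k=[67 67 67 65 67 66 61 65 58]
t=19: x=[67.0000 67.0000 66.7500 65.4497 66.6400 65.5484 62.2558 63.8591 59.3757] k=[67 67 66 67 67 67 66 67 62]
t=20: x=[67.0000 66.8724 66.2087 66.8776 67.0000 66.8823 66.2689 66.3203 62.9060] k=[67 63 63 67 67 67 62 63 62]

0.0308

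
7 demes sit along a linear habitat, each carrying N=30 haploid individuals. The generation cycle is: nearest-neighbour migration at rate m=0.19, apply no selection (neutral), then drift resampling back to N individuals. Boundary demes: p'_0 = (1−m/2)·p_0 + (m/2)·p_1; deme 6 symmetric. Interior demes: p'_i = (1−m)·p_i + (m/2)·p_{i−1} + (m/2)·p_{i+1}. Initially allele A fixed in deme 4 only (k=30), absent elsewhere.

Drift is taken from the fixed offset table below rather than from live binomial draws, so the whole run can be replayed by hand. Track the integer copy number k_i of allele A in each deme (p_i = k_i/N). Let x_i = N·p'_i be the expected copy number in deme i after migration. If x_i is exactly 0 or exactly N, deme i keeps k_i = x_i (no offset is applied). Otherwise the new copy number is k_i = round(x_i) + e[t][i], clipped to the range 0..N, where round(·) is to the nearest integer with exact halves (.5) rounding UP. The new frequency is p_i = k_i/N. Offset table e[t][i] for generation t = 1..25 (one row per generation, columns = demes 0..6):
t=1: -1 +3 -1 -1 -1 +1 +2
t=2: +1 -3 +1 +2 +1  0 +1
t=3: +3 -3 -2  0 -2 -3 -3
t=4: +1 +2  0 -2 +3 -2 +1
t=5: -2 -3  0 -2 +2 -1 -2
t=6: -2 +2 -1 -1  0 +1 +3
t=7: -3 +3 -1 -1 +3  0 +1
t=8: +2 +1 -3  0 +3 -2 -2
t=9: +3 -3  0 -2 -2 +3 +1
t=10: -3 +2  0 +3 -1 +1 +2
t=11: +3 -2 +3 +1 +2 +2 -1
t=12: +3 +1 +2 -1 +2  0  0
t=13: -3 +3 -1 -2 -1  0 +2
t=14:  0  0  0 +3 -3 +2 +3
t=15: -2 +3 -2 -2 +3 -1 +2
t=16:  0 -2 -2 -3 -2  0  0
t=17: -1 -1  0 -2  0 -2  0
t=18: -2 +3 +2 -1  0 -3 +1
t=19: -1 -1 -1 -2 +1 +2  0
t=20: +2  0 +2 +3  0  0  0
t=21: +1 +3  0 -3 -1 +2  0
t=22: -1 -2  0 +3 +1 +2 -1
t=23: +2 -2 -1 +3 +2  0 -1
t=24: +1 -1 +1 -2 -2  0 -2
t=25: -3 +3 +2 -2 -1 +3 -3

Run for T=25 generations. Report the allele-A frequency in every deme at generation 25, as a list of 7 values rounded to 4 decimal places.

t=0: k=[0 0 0 0 30 0 0]
t=1: x=[0.0000 0.0000 0.0000 2.8500 24.3000 2.8500 0.0000] k=[0 0 0 2 23 4 0]
t=2: x=[0.0000 0.0000 0.1900 3.8050 19.2000 5.4250 0.3800] k=[0 0 1 6 20 5 1]
t=3: x=[0.0000 0.0950 1.3800 6.8550 17.2450 6.0450 1.3800] k=[0 0 0 7 15 3 0]
t=4: x=[0.0000 0.0000 0.6650 7.0950 13.1000 3.8550 0.2850] k=[0 0 1 5 16 2 1]
t=5: x=[0.0000 0.0950 1.2850 5.6650 13.6250 3.2350 1.0950] k=[0 0 1 4 16 2 0]
t=6: x=[0.0000 0.0950 1.1900 4.8550 13.5300 3.1400 0.1900] k=[0 2 0 4 14 4 3]
t=7: x=[0.1900 1.6200 0.5700 4.5700 12.1000 4.8550 3.0950] k=[0 5 0 4 15 5 4]
t=8: x=[0.4750 4.0500 0.8550 4.6650 13.0050 5.8550 4.0950] k=[2 5 0 5 16 4 2]
t=9: x=[2.2850 4.2400 0.9500 5.5700 13.8150 4.9500 2.1900] k=[5 1 1 4 12 8 3]
t=10: x=[4.6200 1.3800 1.2850 4.4750 10.8600 7.9050 3.4750] k=[2 3 1 7 10 9 5]
t=11: x=[2.0950 2.7150 1.7600 6.7150 9.6200 8.7150 5.3800] k=[5 1 5 8 12 11 4]
t=12: x=[4.6200 1.7600 4.9050 8.0950 11.5250 10.4300 4.6650] k=[8 3 7 7 14 10 5]
t=13: x=[7.5250 3.8550 6.6200 7.6650 12.9550 9.9050 5.4750] k=[5 7 6 6 12 10 7]
t=14: x=[5.1900 6.7150 6.0950 6.5700 11.2400 9.9050 7.2850] k=[5 7 6 10 8 12 10]
t=15: x=[5.1900 6.7150 6.4750 9.4300 8.5700 11.4300 10.1900] k=[3 10 4 7 12 10 12]
t=16: x=[3.6650 8.7650 4.8550 7.1900 11.3350 10.3800 11.8100] k=[4 7 3 4 9 10 12]
t=17: x=[4.2850 6.3350 3.4750 4.3800 8.6200 10.0950 11.8100] k=[3 5 3 2 9 8 12]
t=18: x=[3.1900 4.6200 3.0950 2.7600 8.2400 8.4750 11.6200] k=[1 8 5 2 8 5 13]
t=19: x=[1.6650 7.0500 5.0000 2.8550 7.1450 6.0450 12.2400] k=[1 6 4 1 8 8 12]
t=20: x=[1.4750 5.3350 3.9050 1.9500 7.3350 8.3800 11.6200] k=[3 5 6 5 7 8 12]
t=21: x=[3.1900 4.9050 5.8100 5.2850 6.9050 8.2850 11.6200] k=[4 8 6 2 6 10 12]
t=22: x=[4.3800 7.4300 5.8100 2.7600 6.0000 9.8100 11.8100] k=[3 5 6 6 7 12 11]
t=23: x=[3.1900 4.9050 5.9050 6.0950 7.3800 11.4300 11.0950] k=[5 3 5 9 9 11 10]
t=24: x=[4.8100 3.3800 5.1900 8.6200 9.1900 10.7150 10.0950] k=[6 2 6 7 7 11 8]
t=25: x=[5.6200 2.7600 5.7150 6.9050 7.3800 10.3350 8.2850] k=[3 6 8 5 6 13 5]

[0.1000, 0.2000, 0.2667, 0.1667, 0.2000, 0.4333, 0.1667]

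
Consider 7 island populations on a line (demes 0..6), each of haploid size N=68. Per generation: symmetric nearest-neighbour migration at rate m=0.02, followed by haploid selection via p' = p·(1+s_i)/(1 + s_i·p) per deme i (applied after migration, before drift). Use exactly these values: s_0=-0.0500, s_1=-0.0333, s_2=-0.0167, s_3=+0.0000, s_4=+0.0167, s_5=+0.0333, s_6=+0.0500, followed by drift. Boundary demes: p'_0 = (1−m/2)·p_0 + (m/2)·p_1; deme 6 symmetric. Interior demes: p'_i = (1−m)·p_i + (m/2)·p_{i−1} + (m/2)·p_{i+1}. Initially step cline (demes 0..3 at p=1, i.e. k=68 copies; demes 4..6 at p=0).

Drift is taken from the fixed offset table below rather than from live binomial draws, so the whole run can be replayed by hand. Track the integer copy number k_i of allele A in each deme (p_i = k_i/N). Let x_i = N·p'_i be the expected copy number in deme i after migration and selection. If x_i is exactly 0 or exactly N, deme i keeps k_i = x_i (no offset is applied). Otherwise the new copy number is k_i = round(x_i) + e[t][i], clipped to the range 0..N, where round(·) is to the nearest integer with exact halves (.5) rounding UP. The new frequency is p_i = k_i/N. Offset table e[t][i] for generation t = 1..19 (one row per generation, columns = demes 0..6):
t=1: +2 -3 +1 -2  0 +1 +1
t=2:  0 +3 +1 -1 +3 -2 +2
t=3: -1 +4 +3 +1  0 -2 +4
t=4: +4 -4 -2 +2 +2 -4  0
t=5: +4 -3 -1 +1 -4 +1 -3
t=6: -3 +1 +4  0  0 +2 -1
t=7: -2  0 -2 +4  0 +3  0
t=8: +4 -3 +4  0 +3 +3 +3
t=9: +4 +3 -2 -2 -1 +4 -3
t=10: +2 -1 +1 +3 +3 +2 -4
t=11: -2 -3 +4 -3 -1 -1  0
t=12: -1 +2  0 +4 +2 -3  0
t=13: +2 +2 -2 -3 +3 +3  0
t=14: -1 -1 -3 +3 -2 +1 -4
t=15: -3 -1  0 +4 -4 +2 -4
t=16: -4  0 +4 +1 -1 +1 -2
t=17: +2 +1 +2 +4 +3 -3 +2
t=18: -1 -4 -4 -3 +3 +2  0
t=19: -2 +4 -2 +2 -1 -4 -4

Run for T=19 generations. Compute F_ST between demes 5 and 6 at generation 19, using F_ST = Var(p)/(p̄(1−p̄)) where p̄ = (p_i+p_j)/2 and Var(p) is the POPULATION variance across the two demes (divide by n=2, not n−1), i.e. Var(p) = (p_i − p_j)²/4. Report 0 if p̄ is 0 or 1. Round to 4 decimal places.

0.1057

t=0: k=[68 68 68 68 0 0 0]
t=1: x=[68.0000 68.0000 68.0000 67.3200 0.6912 0.0000 0.0000] k=[68 68 68 65 1 0 0]
t=2: x=[68.0000 68.0000 67.9695 64.3900 1.6566 0.0103 0.0000] k=[68 68 68 63 5 0 0]
t=3: x=[68.0000 68.0000 67.9492 62.4700 5.6147 0.0517 0.0000] k=[68 68 68 63 6 0 0]
t=4: x=[68.0000 68.0000 67.9492 62.4800 6.6082 0.0620 0.0000] k=[68 68 66 64 9 0 0]
t=5: x=[68.0000 67.9793 65.9670 63.4700 9.5957 0.0930 0.0000] k=[68 65 65 64 6 1 0]
t=6: x=[67.9684 64.9323 64.9412 63.4300 6.6284 1.0741 0.0105] k=[65 66 68 63 7 3 0]
t=7: x=[64.8599 65.9435 67.9288 62.4900 7.6315 3.1057 0.0315] k=[63 66 66 66 8 6 0]
t=8: x=[62.7885 65.9022 65.9670 65.4200 8.6847 6.1405 0.0630] k=[67 63 68 65 12 9 3]
t=9: x=[66.9061 62.9335 67.9186 64.5000 12.6699 9.2282 3.2058] k=[68 66 66 63 12 13 0]
t=10: x=[67.9789 65.9538 65.9366 62.5200 12.6901 13.2051 0.1365] k=[68 65 67 66 16 15 0]
t=11: x=[67.9684 64.9529 66.9528 65.5100 16.6978 15.2439 0.1575] k=[66 62 68 63 16 14 0]
t=12: x=[65.8560 61.9149 67.8881 62.5800 16.6574 14.2454 0.1470] k=[65 64 68 67 19 11 0]
t=13: x=[64.8389 63.9221 67.9492 66.5300 19.6305 11.2747 0.1155] k=[67 66 66 64 23 14 0]
t=14: x=[66.9377 65.9435 65.9467 63.6100 23.5744 14.3167 0.1470] k=[66 65 63 67 22 15 0]
t=15: x=[65.8875 64.8911 62.9823 66.5100 22.6294 15.3050 0.1575] k=[63 64 63 68 19 17 0]
t=16: x=[62.7676 63.8500 62.9823 67.4600 19.7009 17.2686 0.1785] k=[59 64 67 68 19 18 0]
t=17: x=[58.6438 63.8500 66.9629 67.5000 19.7110 18.2643 0.1890] k=[61 65 68 68 23 15 2]
t=18: x=[60.7129 64.8911 67.9695 67.5500 23.6247 15.3356 2.2330] k=[60 61 64 65 27 17 2]
t=19: x=[59.6412 60.8050 63.9158 64.6100 27.5510 17.3703 2.2539] k=[58 65 62 67 27 13 0]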